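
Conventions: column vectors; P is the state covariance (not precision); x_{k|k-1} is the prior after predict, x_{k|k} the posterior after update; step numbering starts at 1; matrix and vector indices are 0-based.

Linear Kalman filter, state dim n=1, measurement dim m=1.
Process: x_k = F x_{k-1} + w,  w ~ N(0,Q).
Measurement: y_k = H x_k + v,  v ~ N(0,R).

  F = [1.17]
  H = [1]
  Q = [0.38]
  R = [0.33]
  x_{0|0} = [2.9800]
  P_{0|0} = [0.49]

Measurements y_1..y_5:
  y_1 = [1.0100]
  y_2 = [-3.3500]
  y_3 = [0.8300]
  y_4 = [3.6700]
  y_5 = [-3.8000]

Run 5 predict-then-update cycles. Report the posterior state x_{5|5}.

step 1: x^-=[3.4866]  P^-=[1.0508]  S=[1.3808]  K=[0.7610]  nu=[-2.4766]  x^+=[1.6019]  P^+=[0.2511]
step 2: x^-=[1.8742]  P^-=[0.7238]  S=[1.0538]  K=[0.6868]  nu=[-5.2242]  x^+=[-1.7140]  P^+=[0.2267]
step 3: x^-=[-2.0054]  P^-=[0.6903]  S=[1.0203]  K=[0.6766]  nu=[2.8354]  x^+=[-0.0871]  P^+=[0.2233]
step 4: x^-=[-0.1019]  P^-=[0.6856]  S=[1.0156]  K=[0.6751]  nu=[3.7719]  x^+=[2.4444]  P^+=[0.2228]
step 5: x^-=[2.8600]  P^-=[0.6850]  S=[1.0150]  K=[0.6749]  nu=[-6.6600]  x^+=[-1.6346]  P^+=[0.2227]

x_post = [-1.6346]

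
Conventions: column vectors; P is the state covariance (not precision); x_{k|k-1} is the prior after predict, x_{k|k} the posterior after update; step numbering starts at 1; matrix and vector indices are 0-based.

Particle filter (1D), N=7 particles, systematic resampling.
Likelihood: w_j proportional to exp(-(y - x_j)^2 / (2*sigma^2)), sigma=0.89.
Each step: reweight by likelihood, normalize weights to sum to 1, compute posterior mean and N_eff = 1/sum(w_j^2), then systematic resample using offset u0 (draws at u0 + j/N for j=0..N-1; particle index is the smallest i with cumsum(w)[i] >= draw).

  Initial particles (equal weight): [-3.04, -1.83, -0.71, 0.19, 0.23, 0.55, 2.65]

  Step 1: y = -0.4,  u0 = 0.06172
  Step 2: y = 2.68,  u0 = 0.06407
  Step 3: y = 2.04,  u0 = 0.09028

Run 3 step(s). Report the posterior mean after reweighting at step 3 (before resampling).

post_mean = 0.4179

step 1: w=[0.0036, 0.0814, 0.2786, 0.2376, 0.2304, 0.1675, 0.0008]  mean=-0.1654  Neff=4.5072  idx=[1, 2, 2, 3, 4, 4, 5]
step 2: w=[0.0000, 0.0057, 0.0057, 0.1614, 0.1829, 0.1829, 0.4613]  mean=0.3604  Neff=3.2698  idx=[3, 4, 4, 5, 6, 6, 6]
step 3: w=[0.0935, 0.1025, 0.1025, 0.1025, 0.1997, 0.1997, 0.1997]  mean=0.4179  Neff=6.2556  idx=[0, 2, 3, 4, 5, 6, 6]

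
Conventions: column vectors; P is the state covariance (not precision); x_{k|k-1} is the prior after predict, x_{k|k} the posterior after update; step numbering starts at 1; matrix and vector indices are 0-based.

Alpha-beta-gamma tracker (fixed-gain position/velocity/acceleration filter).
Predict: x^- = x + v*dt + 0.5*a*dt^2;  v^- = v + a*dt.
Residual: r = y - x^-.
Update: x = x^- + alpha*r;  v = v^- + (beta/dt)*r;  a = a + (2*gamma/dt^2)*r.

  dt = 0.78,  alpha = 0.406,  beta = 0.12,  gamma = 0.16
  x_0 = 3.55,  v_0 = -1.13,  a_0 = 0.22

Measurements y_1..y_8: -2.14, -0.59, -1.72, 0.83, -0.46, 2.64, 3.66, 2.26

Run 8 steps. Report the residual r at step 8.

resid = -14.4156

step 1: x_pred=2.7355  r=-4.8755  x^+=0.7561  v^+=-1.7085  a^+=-2.3444
step 2: x_pred=-1.2897  r=0.6997  x^+=-1.0056  v^+=-3.4294  a^+=-1.9764
step 3: x_pred=-4.2818  r=2.5618  x^+=-3.2417  v^+=-4.5769  a^+=-0.6289
step 4: x_pred=-7.0030  r=7.8330  x^+=-3.8228  v^+=-3.8624  a^+=3.4910
step 5: x_pred=-5.7735  r=5.3135  x^+=-3.6162  v^+=-0.3219  a^+=6.2857
step 6: x_pred=-1.9552  r=4.5952  x^+=-0.0895  v^+=5.2879  a^+=8.7027
step 7: x_pred=6.6824  r=-3.0224  x^+=5.4553  v^+=11.6110  a^+=7.1130
step 8: x_pred=16.6756  r=-14.4156  x^+=10.8229  v^+=14.9413  a^+=-0.4692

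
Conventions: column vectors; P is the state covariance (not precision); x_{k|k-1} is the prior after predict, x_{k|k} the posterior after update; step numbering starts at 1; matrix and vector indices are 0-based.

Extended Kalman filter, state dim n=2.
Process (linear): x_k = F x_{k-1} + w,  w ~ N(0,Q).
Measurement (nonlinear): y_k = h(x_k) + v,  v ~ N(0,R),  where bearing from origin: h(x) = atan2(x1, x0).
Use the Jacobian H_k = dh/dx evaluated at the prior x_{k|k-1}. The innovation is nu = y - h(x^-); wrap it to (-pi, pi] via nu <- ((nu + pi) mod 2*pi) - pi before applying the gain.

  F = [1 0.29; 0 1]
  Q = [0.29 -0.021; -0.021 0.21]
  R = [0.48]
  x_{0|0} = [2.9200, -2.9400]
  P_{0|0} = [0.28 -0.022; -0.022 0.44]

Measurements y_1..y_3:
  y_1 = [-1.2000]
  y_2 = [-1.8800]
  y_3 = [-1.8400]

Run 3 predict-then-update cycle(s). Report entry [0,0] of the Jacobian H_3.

step 1: x^-=[2.0674, -2.9400]  P^-=[0.5942 0.0846; 0.0846 0.6500]  H_jac=[0.2276 0.1600]  S=[0.5336]  K=[0.2788; 0.2310]  nu=[-0.2421]  x^+=[1.9999, -2.9959]  P^+=[0.5528 0.0502; 0.0502 0.6215]
step 2: x^-=[1.1311, -2.9959]  P^-=[0.9242 0.2095; 0.2095 0.8315]  H_jac=[0.2921 0.1103]  S=[0.5825]  K=[0.5032; 0.2625]  nu=[-0.6702]  x^+=[0.7939, -3.1719]  P^+=[0.7767 0.1325; 0.1325 0.7914]
step 3: x^-=[-0.1260, -3.1719]  P^-=[1.2101 0.3410; 0.3410 1.0014]  H_jac=[0.3148 -0.0125]  S=[0.5974]  K=[0.6305; 0.1587]  nu=[-0.2295]  x^+=[-0.2707, -3.2083]  P^+=[0.9726 0.2812; 0.2812 0.9863]

H_jac[0,0] = 0.3148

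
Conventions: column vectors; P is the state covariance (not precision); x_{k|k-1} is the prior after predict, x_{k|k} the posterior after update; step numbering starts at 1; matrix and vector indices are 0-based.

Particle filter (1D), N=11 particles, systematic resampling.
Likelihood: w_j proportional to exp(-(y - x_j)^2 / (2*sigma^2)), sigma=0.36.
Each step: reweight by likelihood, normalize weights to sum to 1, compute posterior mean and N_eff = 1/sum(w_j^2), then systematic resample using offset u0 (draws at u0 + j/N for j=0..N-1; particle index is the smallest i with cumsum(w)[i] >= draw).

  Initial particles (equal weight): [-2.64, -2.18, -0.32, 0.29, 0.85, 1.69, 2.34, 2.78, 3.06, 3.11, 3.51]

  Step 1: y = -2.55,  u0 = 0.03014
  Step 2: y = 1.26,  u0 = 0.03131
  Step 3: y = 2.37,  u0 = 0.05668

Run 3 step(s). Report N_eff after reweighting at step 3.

N_eff = 11.0000

step 1: w=[0.6217, 0.3783, 0.0000, 0.0000, 0.0000, 0.0000, 0.0000, 0.0000, 0.0000, 0.0000, 0.0000]  mean=-2.4660  Neff=1.8881  idx=[0, 0, 0, 0, 0, 0, 0, 1, 1, 1, 1]
step 2: w=[0.0000, 0.0000, 0.0000, 0.0000, 0.0000, 0.0000, 0.0000, 0.2500, 0.2500, 0.2500, 0.2500]  mean=-2.1800  Neff=4.0000  idx=[7, 7, 7, 8, 8, 8, 9, 9, 10, 10, 10]
step 3: w=[0.0909, 0.0909, 0.0909, 0.0909, 0.0909, 0.0909, 0.0909, 0.0909, 0.0909, 0.0909, 0.0909]  mean=-2.1800  Neff=11.0000  idx=[0, 1, 2, 3, 4, 5, 6, 7, 8, 9, 10]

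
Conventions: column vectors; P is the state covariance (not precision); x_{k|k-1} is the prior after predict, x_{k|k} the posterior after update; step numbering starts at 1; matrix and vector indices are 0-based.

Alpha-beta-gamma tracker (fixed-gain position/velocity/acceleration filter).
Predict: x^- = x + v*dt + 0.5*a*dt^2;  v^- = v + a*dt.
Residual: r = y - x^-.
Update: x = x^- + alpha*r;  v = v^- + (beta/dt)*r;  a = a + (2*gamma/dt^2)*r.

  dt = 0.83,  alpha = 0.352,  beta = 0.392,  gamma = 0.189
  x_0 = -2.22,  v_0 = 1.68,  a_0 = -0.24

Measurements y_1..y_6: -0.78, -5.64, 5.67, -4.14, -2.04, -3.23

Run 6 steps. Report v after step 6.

v_post = -1.6581

step 1: x_pred=-0.9083  r=0.1283  x^+=-0.8631  v^+=1.5414  a^+=-0.1696
step 2: x_pred=0.3578  r=-5.9978  x^+=-1.7534  v^+=-1.4321  a^+=-3.4606
step 3: x_pred=-4.1341  r=9.8041  x^+=-0.6830  v^+=0.3259  a^+=1.9189
step 4: x_pred=0.2485  r=-4.3885  x^+=-1.2963  v^+=-0.1540  a^+=-0.4891
step 5: x_pred=-1.5926  r=-0.4474  x^+=-1.7501  v^+=-0.7712  a^+=-0.7346
step 6: x_pred=-2.6432  r=-0.5868  x^+=-2.8498  v^+=-1.6581  a^+=-1.0565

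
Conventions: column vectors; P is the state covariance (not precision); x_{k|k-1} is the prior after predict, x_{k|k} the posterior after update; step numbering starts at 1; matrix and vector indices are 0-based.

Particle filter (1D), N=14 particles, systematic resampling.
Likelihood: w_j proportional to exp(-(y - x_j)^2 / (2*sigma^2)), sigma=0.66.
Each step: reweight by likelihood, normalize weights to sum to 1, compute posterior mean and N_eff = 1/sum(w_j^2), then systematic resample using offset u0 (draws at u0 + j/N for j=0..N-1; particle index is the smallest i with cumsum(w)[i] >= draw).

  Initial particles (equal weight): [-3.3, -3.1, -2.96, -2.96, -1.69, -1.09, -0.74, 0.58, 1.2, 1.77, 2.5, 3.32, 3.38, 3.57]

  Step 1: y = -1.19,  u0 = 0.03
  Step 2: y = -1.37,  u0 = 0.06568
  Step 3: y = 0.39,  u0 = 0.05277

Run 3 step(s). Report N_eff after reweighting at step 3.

step 1: w=[0.0023, 0.0058, 0.0104, 0.0104, 0.2847, 0.3749, 0.3006, 0.0104, 0.0005, 0.0000, 0.0000, 0.0000, 0.0000, 0.0000]  mean=-1.1925  Neff=3.2018  idx=[4, 4, 4, 4, 5, 5, 5, 5, 5, 5, 6, 6, 6, 6]
step 2: w=[0.0768, 0.0768, 0.0768, 0.0768, 0.0789, 0.0789, 0.0789, 0.0789, 0.0789, 0.0789, 0.0548, 0.0548, 0.0548, 0.0548]  mean=-1.1976  Neff=13.6999  idx=[0, 1, 2, 3, 4, 5, 6, 7, 8, 9, 9, 11, 12, 13]
step 3: w=[0.0054, 0.0054, 0.0054, 0.0054, 0.0629, 0.0629, 0.0629, 0.0629, 0.0629, 0.0629, 0.0629, 0.1794, 0.1794, 0.1794]  mean=-0.9146  Neff=8.0418  idx=[4, 5, 6, 7, 9, 10, 11, 11, 11, 12, 12, 13, 13, 13]

N_eff = 8.0418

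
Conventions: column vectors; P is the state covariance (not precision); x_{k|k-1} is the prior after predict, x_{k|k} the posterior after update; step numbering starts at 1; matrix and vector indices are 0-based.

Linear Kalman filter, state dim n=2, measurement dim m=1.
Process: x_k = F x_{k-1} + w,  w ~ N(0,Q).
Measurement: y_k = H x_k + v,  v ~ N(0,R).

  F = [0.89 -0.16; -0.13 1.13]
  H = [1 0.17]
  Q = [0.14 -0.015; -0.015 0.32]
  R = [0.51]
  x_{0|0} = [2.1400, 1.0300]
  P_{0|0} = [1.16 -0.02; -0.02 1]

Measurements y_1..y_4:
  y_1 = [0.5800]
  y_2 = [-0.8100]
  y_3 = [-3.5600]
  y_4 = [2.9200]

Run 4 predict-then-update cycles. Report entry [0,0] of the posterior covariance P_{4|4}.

step 1: x^-=[1.7398, 0.8857]  P^-=[1.0901 -0.3505; -0.3505 1.6224]  S=[1.5278]  K=[0.6745; -0.0489]  nu=[-1.3104]  x^+=[0.8559, 0.9498]  P^+=[0.3950 -0.3001; -0.3001 1.6187]
step 2: x^-=[0.6098, 0.9620]  P^-=[0.5798 -0.6615; -0.6615 2.4818]  S=[0.9366]  K=[0.4990; -0.2558]  nu=[-1.5834]  x^+=[-0.1802, 1.3669]  P^+=[0.3466 -0.5419; -0.5419 2.4205]
step 3: x^-=[-0.3791, 1.5681]  P^-=[0.6309 -1.0490; -1.0490 3.5759]  S=[0.8875]  K=[0.5099; -0.4970]  nu=[-3.4474]  x^+=[-2.1369, 3.2816]  P^+=[0.4001 -0.8241; -0.8241 3.3566]
step 4: x^-=[-2.4269, 3.9859]  P^-=[0.7776 -1.5141; -1.5141 4.8549]  S=[0.9131]  K=[0.5697; -0.7543]  nu=[4.6692]  x^+=[0.2332, 0.4638]  P^+=[0.4812 -1.1217; -1.1217 4.3354]

P_post[0,0] = 0.4812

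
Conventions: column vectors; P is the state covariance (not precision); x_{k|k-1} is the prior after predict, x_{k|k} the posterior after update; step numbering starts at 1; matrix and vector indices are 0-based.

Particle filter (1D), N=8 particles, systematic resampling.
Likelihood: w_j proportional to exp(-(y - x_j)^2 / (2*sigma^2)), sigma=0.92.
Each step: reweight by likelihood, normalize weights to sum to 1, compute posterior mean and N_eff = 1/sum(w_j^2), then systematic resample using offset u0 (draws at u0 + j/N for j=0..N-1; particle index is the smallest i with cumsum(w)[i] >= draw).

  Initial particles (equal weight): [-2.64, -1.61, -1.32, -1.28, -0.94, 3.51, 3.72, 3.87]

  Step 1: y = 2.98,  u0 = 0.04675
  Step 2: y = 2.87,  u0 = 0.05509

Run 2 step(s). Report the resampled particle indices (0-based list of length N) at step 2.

step 1: w=[0.0000, 0.0000, 0.0000, 0.0000, 0.0001, 0.3855, 0.3293, 0.2850]  mean=3.6815  Neff=2.9554  idx=[5, 5, 5, 6, 6, 6, 7, 7]
step 2: w=[0.1448, 0.1448, 0.1448, 0.1204, 0.1204, 0.1204, 0.1022, 0.1022]  mean=3.6594  Neff=7.8564  idx=[0, 1, 2, 2, 4, 5, 6, 7]

resampled_idx = [0, 1, 2, 2, 4, 5, 6, 7]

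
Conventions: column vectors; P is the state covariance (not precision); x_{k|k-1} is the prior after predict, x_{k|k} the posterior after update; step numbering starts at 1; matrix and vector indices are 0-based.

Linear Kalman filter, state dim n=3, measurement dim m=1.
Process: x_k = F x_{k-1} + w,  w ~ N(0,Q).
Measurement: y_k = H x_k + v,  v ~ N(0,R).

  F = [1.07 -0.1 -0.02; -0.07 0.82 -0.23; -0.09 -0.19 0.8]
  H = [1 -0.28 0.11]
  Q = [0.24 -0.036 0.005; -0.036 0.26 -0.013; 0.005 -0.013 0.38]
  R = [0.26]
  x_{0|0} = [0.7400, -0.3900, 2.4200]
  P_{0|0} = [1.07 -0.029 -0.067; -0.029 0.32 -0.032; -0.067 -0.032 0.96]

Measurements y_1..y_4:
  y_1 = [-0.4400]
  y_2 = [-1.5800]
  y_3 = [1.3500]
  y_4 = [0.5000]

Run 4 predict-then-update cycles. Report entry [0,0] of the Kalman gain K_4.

K[0,0] = 0.5472

step 1: x^-=[0.7824, -0.9282, 1.9435]  P^-=[1.4776 -0.1474 -0.1567; -0.1474 0.5444 -0.2510; -0.1567 -0.2510 1.0330]  S=[1.8563]  K=[0.8089; -0.1764; 0.0147]  nu=[-1.6961]  x^+=[-0.5896, -0.6290, 1.9187]  P^+=[0.2629 0.1175 -0.1787; 0.1175 0.4867 -0.2462; -0.1787 -0.2462 1.0326]
step 2: x^-=[-0.6064, -0.9158, 1.7075]  P^-=[0.5278 0.0552 -0.1850; 0.0552 0.7168 -0.4502; -0.1850 -0.4502 1.1652]  S=[0.8142]  K=[0.6042; -0.2396; 0.0851]  nu=[-1.4179]  x^+=[-1.4631, -0.5761, 1.5868]  P^+=[0.2305 0.1730 -0.2268; 0.1730 0.6700 -0.4337; -0.2268 -0.4337 1.1593]
step 3: x^-=[-1.5396, -0.7350, 1.5106]  P^-=[0.4820 0.1028 -0.2182; 0.1028 0.9094 -0.6351; -0.2182 -0.6351 1.3184]  S=[0.7628]  K=[0.5627; -0.2906; 0.1373]  nu=[2.5177]  x^+=[-0.1230, -1.4667, 1.8562]  P^+=[0.2405 0.2275 -0.2771; 0.2275 0.8450 -0.6047; -0.2771 -0.6047 1.3040]
step 4: x^-=[-0.0220, -1.6210, 1.7747]  P^-=[0.4851 0.1477 -0.2588; 0.1477 1.0914 -0.8102; -0.2588 -0.8102 1.4785]  S=[0.7587]  K=[0.5472; -0.3255; 0.1723]  nu=[-0.1271]  x^+=[-0.0916, -1.5797, 1.7528]  P^+=[0.2578 0.2829 -0.3303; 0.2829 1.0110 -0.7676; -0.3303 -0.7676 1.4560]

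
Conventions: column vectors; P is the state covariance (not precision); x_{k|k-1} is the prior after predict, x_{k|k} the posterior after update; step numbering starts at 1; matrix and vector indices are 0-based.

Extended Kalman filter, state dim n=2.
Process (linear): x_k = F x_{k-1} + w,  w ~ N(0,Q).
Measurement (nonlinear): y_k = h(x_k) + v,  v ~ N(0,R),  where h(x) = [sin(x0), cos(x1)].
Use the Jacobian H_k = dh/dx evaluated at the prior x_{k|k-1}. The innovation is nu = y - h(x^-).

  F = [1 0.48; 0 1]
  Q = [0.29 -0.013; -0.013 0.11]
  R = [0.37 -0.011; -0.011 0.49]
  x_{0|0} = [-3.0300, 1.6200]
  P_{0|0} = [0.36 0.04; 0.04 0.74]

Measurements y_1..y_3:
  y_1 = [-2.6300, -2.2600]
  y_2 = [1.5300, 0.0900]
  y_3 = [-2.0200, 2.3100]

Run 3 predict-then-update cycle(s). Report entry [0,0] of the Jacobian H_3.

H_jac[0,0] = -0.9989

step 1: x^-=[-2.2524, 1.6200]  P^-=[0.8589 0.3822; 0.3822 0.8500]  H_jac=[-0.6300 0.0000; 0.0000 -0.9988]  S=[0.7109 0.2295; 0.2295 1.3379]  K=[-0.7083 -0.1638; -0.1417 -0.6102]  nu=[-1.8534, -2.2108]  x^+=[-0.5775, 3.2317]  P^+=[0.4131 0.0726; 0.0726 0.2978]
step 2: x^-=[0.9738, 3.2317]  P^-=[0.8414 0.2025; 0.2025 0.4078]  H_jac=[0.5622 0.0000; 0.0000 0.0900]  S=[0.6359 -0.0007; -0.0007 0.4933]  K=[0.7439 0.0381; 0.1791 0.0747]  nu=[0.7030, 1.0859]  x^+=[1.5381, 3.4388]  P^+=[0.4888 0.1164; 0.1164 0.3847]
step 3: x^-=[3.1887, 3.4388]  P^-=[0.9792 0.2881; 0.2881 0.4947]  H_jac=[-0.9989 0.0000; 0.0000 0.2928]  S=[1.3470 -0.0953; -0.0953 0.5324]  K=[-0.7241 0.0289; -0.1969 0.2369]  nu=[-1.9729, 3.2662]  x^+=[4.7116, 4.6008]  P^+=[0.2685 0.0755; 0.0755 0.4037]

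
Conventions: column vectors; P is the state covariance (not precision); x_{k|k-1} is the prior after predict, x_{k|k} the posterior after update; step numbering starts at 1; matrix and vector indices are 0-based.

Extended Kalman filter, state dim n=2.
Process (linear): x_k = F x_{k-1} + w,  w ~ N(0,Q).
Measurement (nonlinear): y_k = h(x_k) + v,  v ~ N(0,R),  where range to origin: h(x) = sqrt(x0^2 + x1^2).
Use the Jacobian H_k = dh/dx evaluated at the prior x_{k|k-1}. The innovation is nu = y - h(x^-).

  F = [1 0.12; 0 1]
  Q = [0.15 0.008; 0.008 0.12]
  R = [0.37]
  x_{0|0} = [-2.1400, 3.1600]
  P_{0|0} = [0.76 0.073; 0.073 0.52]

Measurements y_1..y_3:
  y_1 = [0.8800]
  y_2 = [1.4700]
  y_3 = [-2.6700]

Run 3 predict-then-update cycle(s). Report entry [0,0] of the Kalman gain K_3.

K[0,0] = 0.0899

step 1: x^-=[-1.7608, 3.1600]  P^-=[0.9350 0.1434; 0.1434 0.6400]  H_jac=[-0.4868 0.8735]  S=[0.9579]  K=[-0.3443; 0.5107]  nu=[-2.7375]  x^+=[-0.8182, 1.7619]  P^+=[0.8214 0.3119; 0.3119 0.3901]
step 2: x^-=[-0.6068, 1.7619]  P^-=[1.0519 0.3667; 0.3667 0.5101]  H_jac=[-0.3256 0.9455]  S=[0.7118]  K=[0.0059; 0.5099]  nu=[-0.3934]  x^+=[-0.6091, 1.5613]  P^+=[1.0519 0.3646; 0.3646 0.3251]
step 3: x^-=[-0.4217, 1.5613]  P^-=[1.2940 0.4116; 0.4116 0.4451]  H_jac=[-0.2608 0.9654]  S=[0.6656]  K=[0.0899; 0.4843]  nu=[-4.2872]  x^+=[-0.8074, -0.5151]  P^+=[1.2887 0.3826; 0.3826 0.2890]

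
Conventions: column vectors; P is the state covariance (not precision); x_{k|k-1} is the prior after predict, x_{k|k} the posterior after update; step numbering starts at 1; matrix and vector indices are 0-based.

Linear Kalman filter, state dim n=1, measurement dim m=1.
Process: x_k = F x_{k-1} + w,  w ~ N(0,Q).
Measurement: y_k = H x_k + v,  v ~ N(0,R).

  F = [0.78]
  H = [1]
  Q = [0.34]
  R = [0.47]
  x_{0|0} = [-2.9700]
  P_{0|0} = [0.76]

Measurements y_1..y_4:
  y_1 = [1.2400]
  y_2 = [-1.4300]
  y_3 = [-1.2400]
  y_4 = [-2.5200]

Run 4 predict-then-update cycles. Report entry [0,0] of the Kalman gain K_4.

K[0,0] = 0.5084

step 1: x^-=[-2.3166]  P^-=[0.8024]  S=[1.2724]  K=[0.6306]  nu=[3.5566]  x^+=[-0.0738]  P^+=[0.2964]
step 2: x^-=[-0.0575]  P^-=[0.5203]  S=[0.9903]  K=[0.5254]  nu=[-1.3725]  x^+=[-0.7786]  P^+=[0.2469]
step 3: x^-=[-0.6073]  P^-=[0.4902]  S=[0.9602]  K=[0.5105]  nu=[-0.6327]  x^+=[-0.9303]  P^+=[0.2400]
step 4: x^-=[-0.7257]  P^-=[0.4860]  S=[0.9560]  K=[0.5084]  nu=[-1.7943]  x^+=[-1.6378]  P^+=[0.2389]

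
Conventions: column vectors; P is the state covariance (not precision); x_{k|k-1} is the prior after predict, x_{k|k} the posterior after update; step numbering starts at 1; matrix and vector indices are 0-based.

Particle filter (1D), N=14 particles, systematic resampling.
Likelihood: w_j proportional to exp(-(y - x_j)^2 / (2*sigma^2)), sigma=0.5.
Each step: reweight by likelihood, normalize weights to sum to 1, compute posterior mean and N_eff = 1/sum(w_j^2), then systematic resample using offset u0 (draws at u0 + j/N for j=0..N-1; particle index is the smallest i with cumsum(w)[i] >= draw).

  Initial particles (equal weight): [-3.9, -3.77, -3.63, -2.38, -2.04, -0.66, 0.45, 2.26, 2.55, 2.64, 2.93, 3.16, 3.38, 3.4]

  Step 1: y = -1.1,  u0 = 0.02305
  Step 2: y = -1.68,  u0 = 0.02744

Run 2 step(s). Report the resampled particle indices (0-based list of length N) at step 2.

step 1: w=[0.0000, 0.0000, 0.0000, 0.0421, 0.1907, 0.7580, 0.0091, 0.0000, 0.0000, 0.0000, 0.0000, 0.0000, 0.0000, 0.0000]  mean=-0.9855  Neff=1.6318  idx=[3, 4, 4, 5, 5, 5, 5, 5, 5, 5, 5, 5, 5, 5]
step 2: w=[0.1140, 0.2344, 0.2344, 0.0379, 0.0379, 0.0379, 0.0379, 0.0379, 0.0379, 0.0379, 0.0379, 0.0379, 0.0379, 0.0379]  mean=-1.5031  Neff=7.2084  idx=[0, 0, 1, 1, 1, 2, 2, 2, 3, 5, 7, 9, 10, 12]

resampled_idx = [0, 0, 1, 1, 1, 2, 2, 2, 3, 5, 7, 9, 10, 12]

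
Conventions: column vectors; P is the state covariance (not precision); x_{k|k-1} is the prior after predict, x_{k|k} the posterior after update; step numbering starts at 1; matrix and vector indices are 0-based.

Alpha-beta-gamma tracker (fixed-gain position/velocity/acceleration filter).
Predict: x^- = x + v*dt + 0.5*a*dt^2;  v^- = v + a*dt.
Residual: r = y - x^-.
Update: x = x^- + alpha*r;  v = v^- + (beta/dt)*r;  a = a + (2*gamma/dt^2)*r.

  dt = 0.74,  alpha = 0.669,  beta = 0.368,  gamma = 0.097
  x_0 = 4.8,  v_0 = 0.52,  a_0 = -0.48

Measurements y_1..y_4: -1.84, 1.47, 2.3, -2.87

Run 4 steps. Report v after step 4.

step 1: x_pred=5.0534  r=-6.8934  x^+=0.4417  v^+=-3.2633  a^+=-2.9221
step 2: x_pred=-2.7732  r=4.2432  x^+=0.0655  v^+=-3.3155  a^+=-1.4189
step 3: x_pred=-2.7765  r=5.0765  x^+=0.6197  v^+=-1.8410  a^+=0.3796
step 4: x_pred=-0.6387  r=-2.2313  x^+=-2.1314  v^+=-2.6697  a^+=-0.4109

v_post = -2.6697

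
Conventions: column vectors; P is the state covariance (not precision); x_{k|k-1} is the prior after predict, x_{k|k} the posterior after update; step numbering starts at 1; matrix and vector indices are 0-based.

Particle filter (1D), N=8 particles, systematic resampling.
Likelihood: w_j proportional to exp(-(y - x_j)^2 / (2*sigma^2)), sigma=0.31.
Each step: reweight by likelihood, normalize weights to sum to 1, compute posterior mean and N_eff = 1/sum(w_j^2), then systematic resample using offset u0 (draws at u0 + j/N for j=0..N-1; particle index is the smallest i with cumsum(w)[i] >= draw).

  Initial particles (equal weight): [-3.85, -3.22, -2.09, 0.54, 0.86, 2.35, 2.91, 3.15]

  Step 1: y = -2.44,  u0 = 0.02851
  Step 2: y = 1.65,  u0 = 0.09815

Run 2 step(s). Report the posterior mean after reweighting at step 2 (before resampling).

step 1: w=[0.0001, 0.0739, 0.9260, 0.0000, 0.0000, 0.0000, 0.0000, 0.0000]  mean=-2.1736  Neff=1.1587  idx=[1, 2, 2, 2, 2, 2, 2, 2]
step 2: w=[0.0000, 0.1429, 0.1429, 0.1429, 0.1429, 0.1429, 0.1429, 0.1429]  mean=-2.0900  Neff=7.0000  idx=[1, 2, 3, 4, 5, 6, 6, 7]

post_mean = -2.0900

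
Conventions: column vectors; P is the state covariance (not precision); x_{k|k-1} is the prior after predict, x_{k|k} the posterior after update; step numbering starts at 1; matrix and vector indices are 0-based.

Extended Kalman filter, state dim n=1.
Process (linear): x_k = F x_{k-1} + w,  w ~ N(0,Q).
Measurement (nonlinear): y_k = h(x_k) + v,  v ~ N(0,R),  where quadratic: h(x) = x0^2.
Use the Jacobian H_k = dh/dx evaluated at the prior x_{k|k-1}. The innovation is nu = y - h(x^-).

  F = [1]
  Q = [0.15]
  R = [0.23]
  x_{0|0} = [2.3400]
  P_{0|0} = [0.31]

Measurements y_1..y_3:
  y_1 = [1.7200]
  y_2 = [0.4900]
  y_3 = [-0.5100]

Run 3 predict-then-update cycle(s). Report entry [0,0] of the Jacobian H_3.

H_jac[0,0] = 2.0306

step 1: x^-=[2.3400]  P^-=[0.4600]  H_jac=[4.6800]  S=[10.3051]  K=[0.2089]  nu=[-3.7556]  x^+=[1.5554]  P^+=[0.0103]
step 2: x^-=[1.5554]  P^-=[0.1603]  H_jac=[3.1109]  S=[1.7810]  K=[0.2799]  nu=[-1.9294]  x^+=[1.0153]  P^+=[0.0207]
step 3: x^-=[1.0153]  P^-=[0.1707]  H_jac=[2.0306]  S=[0.9339]  K=[0.3712]  nu=[-1.5409]  x^+=[0.4434]  P^+=[0.0420]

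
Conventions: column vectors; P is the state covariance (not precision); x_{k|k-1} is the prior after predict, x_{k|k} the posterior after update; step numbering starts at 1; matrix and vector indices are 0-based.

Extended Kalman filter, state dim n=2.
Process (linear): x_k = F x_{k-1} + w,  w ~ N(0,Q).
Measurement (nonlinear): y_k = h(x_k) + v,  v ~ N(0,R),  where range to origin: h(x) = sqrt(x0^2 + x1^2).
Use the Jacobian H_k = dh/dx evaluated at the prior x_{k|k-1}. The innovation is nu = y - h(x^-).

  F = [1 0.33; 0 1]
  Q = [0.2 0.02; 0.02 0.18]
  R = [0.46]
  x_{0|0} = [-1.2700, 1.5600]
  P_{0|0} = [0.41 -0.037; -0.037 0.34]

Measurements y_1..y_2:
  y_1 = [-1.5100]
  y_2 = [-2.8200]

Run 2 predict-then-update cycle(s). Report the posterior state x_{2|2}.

x_post = [1.6494, -0.1343]

step 1: x^-=[-0.7552, 1.5600]  P^-=[0.6226 0.0952; 0.0952 0.5200]  H_jac=[-0.4357 0.9001]  S=[0.9248]  K=[-0.2007; 0.4612]  nu=[-3.2432]  x^+=[-0.1043, 0.0641]  P^+=[0.5854 0.1808; 0.1808 0.3233]
step 2: x^-=[-0.0832, 0.0641]  P^-=[0.9399 0.3075; 0.3075 0.5033]  H_jac=[-0.7920 0.6105]  S=[0.9398]  K=[-0.5923; 0.0678]  nu=[-2.9250]  x^+=[1.6494, -0.1343]  P^+=[0.6102 0.3452; 0.3452 0.4989]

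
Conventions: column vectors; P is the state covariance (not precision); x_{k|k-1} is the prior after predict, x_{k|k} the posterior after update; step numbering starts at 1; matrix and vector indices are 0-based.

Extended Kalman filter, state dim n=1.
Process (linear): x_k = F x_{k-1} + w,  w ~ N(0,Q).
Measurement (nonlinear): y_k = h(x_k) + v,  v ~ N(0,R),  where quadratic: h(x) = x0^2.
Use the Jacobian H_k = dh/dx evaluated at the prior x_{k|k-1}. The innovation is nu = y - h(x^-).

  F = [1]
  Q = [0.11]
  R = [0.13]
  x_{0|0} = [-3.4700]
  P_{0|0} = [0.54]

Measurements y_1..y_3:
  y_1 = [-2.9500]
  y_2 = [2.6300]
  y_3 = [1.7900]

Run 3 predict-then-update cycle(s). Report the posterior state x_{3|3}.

x_post = [-1.3831]

step 1: x^-=[-3.4700]  P^-=[0.6500]  H_jac=[-6.9400]  S=[31.4363]  K=[-0.1435]  nu=[-14.9909]  x^+=[-1.3189]  P^+=[0.0027]
step 2: x^-=[-1.3189]  P^-=[0.1127]  H_jac=[-2.6377]  S=[0.9140]  K=[-0.3252]  nu=[0.8906]  x^+=[-1.6085]  P^+=[0.0160]
step 3: x^-=[-1.6085]  P^-=[0.1260]  H_jac=[-3.2170]  S=[1.4342]  K=[-0.2827]  nu=[-0.7972]  x^+=[-1.3831]  P^+=[0.0114]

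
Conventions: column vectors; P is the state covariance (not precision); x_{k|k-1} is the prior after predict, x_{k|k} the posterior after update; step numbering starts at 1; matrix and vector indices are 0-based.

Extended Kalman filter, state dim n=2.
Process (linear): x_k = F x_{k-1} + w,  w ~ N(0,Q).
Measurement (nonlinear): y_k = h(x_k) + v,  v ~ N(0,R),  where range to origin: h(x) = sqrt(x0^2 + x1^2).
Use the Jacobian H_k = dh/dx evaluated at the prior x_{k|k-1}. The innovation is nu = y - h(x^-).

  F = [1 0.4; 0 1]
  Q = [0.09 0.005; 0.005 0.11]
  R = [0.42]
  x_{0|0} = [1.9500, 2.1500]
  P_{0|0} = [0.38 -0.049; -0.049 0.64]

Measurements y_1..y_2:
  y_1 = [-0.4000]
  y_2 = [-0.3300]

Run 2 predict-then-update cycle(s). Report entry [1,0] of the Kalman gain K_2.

step 1: x^-=[2.8100, 2.1500]  P^-=[0.5332 0.2120; 0.2120 0.7500]  H_jac=[0.7942 0.6077]  S=[1.2379]  K=[0.4462; 0.5042]  nu=[-3.9382]  x^+=[1.0530, 0.1645]  P^+=[0.2868 -0.0665; -0.0665 0.4353]
step 2: x^-=[1.1187, 0.1645]  P^-=[0.3933 0.1127; 0.1127 0.5453]  H_jac=[0.9894 0.1454]  S=[0.8489]  K=[0.4776; 0.2247]  nu=[-1.4608]  x^+=[0.4210, -0.1638]  P^+=[0.1996 0.0215; 0.0215 0.5025]

K[1,0] = 0.2247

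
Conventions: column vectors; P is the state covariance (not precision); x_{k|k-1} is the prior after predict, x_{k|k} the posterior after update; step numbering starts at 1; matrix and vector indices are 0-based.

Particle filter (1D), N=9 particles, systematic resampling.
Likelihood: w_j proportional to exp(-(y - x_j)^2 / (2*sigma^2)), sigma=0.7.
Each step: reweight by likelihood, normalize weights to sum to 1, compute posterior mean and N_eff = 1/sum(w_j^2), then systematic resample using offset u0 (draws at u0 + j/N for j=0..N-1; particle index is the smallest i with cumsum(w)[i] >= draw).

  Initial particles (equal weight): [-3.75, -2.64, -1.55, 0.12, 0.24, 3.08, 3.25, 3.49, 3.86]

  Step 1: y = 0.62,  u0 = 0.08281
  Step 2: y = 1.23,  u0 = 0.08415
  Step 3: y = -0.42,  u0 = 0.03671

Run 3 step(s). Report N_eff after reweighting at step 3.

step 1: w=[0.0000, 0.0000, 0.0050, 0.4698, 0.5233, 0.0013, 0.0005, 0.0001, 0.0000]  mean=0.1803  Neff=2.0220  idx=[3, 3, 3, 3, 4, 4, 4, 4, 4]
step 2: w=[0.0955, 0.0955, 0.0955, 0.0955, 0.1236, 0.1236, 0.1236, 0.1236, 0.1236]  mean=0.1941  Neff=8.8609  idx=[0, 2, 3, 4, 5, 6, 6, 7, 8]
step 3: w=[0.1222, 0.1222, 0.1222, 0.1055, 0.1055, 0.1055, 0.1055, 0.1055, 0.1055]  mean=0.1960  Neff=8.9550  idx=[0, 1, 2, 3, 4, 5, 6, 7, 8]

N_eff = 8.9550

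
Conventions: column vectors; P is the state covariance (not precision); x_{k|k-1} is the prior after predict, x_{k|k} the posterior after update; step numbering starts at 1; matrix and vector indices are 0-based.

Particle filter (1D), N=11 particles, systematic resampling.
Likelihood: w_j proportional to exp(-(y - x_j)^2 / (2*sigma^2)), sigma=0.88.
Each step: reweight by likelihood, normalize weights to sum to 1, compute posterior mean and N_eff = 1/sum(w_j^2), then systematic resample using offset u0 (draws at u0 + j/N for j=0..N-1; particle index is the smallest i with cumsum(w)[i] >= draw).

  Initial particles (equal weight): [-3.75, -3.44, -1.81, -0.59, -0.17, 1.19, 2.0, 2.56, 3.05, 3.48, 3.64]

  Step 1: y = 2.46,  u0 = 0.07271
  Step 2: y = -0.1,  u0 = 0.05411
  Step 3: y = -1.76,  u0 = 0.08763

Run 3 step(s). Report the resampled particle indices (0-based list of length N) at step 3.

resampled_idx = [0, 1, 2, 2, 3, 4, 5, 5, 6, 7, 9]

step 1: w=[0.0000, 0.0000, 0.0000, 0.0006, 0.0029, 0.0894, 0.2209, 0.2516, 0.2022, 0.1293, 0.1030]  mean=2.6333  Neff=5.3099  idx=[5, 6, 6, 7, 7, 7, 8, 8, 9, 9, 10]
step 2: w=[0.6933, 0.1178, 0.1178, 0.0211, 0.0211, 0.0211, 0.0034, 0.0034, 0.0005, 0.0005, 0.0002]  mean=1.4828  Neff=1.9616  idx=[0, 0, 0, 0, 0, 0, 0, 0, 1, 2, 4]
step 3: w=[0.1240, 0.1240, 0.1240, 0.1240, 0.1240, 0.1240, 0.1240, 0.1240, 0.0037, 0.0037, 0.0002]  mean=1.1963  Neff=8.1216  idx=[0, 1, 2, 2, 3, 4, 5, 5, 6, 7, 9]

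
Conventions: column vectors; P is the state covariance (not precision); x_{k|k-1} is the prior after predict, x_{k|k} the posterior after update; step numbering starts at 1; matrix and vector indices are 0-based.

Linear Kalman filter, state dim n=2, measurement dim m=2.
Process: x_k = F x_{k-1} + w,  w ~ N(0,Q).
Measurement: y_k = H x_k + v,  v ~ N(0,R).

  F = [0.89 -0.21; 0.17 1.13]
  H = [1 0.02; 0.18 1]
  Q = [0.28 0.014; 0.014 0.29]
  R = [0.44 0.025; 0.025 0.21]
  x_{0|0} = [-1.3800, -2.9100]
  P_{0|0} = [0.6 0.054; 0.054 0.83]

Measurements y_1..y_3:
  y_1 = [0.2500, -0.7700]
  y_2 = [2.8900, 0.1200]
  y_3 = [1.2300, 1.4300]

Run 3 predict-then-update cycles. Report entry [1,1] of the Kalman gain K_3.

K[1,1] = 0.6950

step 1: x^-=[-0.6171, -3.5229]  P^-=[0.7717 -0.0398; -0.0398 1.3879]  S=[1.2106 0.1517; 0.1517 1.6086]  K=[0.6366 0.0016; -0.1189 0.8696]  nu=[0.9376, 2.8640]  x^+=[-0.0158, -1.1439]  P^+=[0.2808 -0.0343; -0.0343 0.1858]
step 2: x^-=[0.2262, -1.2953]  P^-=[0.5234 -0.0209; -0.0209 0.5222]  S=[0.9628 0.1087; 0.1087 0.7416]  K=[0.5410 0.0196; -0.0913 0.7124]  nu=[2.6897, 1.3746]  x^+=[1.7083, -0.5615]  P^+=[0.2390 -0.0254; -0.0254 0.1519]
step 3: x^-=[1.6383, -0.3441]  P^-=[0.4855 -0.0105; -0.0105 0.4811]  S=[0.9253 0.1115; 0.1115 0.7031]  K=[0.5213 0.0267; -0.0847 0.6950]  nu=[-0.4014, 1.4792]  x^+=[1.4686, 0.7180]  P^+=[0.2305 -0.0228; -0.0228 0.1480]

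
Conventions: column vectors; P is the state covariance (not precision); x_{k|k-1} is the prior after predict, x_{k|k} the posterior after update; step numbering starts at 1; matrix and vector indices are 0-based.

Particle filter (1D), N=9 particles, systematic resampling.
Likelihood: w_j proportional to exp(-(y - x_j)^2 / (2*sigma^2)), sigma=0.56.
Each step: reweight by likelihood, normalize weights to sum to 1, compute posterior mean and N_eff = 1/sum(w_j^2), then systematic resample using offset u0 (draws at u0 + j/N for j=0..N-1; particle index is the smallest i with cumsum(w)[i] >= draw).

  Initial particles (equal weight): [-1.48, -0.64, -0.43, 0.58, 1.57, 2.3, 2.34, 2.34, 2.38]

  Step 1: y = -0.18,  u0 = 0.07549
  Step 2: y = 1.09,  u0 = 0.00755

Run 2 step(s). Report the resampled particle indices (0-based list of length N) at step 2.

step 1: w=[0.0323, 0.3411, 0.4326, 0.1903, 0.0036, 0.0000, 0.0000, 0.0000, 0.0000]  mean=-0.3359  Neff=2.9345  idx=[1, 1, 1, 2, 2, 2, 2, 3, 3]
step 2: w=[0.0058, 0.0058, 0.0058, 0.0174, 0.0174, 0.0174, 0.0174, 0.4565, 0.4565]  mean=0.4884  Neff=2.3919  idx=[1, 7, 7, 7, 7, 8, 8, 8, 8]

resampled_idx = [1, 7, 7, 7, 7, 8, 8, 8, 8]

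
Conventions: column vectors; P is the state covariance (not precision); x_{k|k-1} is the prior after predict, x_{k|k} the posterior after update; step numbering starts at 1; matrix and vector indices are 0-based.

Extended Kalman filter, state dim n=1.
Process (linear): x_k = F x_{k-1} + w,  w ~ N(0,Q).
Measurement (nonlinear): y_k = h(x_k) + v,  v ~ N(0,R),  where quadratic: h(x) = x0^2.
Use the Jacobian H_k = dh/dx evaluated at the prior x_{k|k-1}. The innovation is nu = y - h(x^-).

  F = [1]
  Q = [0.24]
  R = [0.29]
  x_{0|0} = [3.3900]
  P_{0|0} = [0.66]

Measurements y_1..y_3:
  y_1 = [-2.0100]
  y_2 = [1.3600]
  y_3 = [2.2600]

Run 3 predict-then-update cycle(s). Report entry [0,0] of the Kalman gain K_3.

K[0,0] = 0.3482

step 1: x^-=[3.3900]  P^-=[0.9000]  H_jac=[6.7800]  S=[41.6616]  K=[0.1465]  nu=[-13.5021]  x^+=[1.4124]  P^+=[0.0063]
step 2: x^-=[1.4124]  P^-=[0.2463]  H_jac=[2.8248]  S=[2.2551]  K=[0.3085]  nu=[-0.6349]  x^+=[1.2166]  P^+=[0.0317]
step 3: x^-=[1.2166]  P^-=[0.2717]  H_jac=[2.4331]  S=[1.8983]  K=[0.3482]  nu=[0.7800]  x^+=[1.4882]  P^+=[0.0415]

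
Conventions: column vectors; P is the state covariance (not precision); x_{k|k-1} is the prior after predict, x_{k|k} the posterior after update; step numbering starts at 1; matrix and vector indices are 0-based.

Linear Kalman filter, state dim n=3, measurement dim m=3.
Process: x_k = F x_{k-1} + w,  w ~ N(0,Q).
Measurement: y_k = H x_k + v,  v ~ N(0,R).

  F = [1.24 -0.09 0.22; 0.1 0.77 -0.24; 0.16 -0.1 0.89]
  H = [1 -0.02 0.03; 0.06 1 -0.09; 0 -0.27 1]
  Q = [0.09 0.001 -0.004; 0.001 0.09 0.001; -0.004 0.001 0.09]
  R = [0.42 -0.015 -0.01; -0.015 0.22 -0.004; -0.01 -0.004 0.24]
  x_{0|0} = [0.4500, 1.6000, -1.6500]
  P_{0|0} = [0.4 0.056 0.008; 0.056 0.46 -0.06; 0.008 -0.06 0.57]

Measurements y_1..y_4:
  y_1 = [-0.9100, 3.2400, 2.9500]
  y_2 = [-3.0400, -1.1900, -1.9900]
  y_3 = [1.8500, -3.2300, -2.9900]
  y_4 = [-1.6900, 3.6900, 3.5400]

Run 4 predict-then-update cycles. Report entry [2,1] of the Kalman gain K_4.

step 1: x^-=[0.0510, 1.6730, -1.5565]  P^-=[0.7306 0.0279 0.1986; 0.0279 0.4300 -0.1856; 0.1986 -0.1856 0.5675]  S=[1.1623 0.0232 0.2056; 0.0232 0.6918 -0.3498; 0.2056 -0.3498 0.9391]  K=[0.6111 0.1141 0.1122; 0.0183 0.5951 -0.1036; 0.0756 -0.0040 0.6396]  nu=[-0.8808, 1.4239, 4.9582]  x^+=[0.2313, 1.9906, 1.5427]  P^+=[0.2532 0.0022 0.0209; 0.0022 0.1317 0.0081; 0.0209 0.0081 0.1550]
step 2: x^-=[0.4471, 1.1856, 1.2110]  P^-=[0.4986 0.0129 0.1005; 0.0129 0.1758 -0.0311; 0.1005 -0.0311 0.2250]  S=[0.9244 0.0139 0.0956; 0.0139 0.4055 -0.0978; 0.0956 -0.0978 0.4946]  K=[0.5294 0.0923 0.1121; 0.0108 0.4234 -0.0773; 0.0694 -0.0038 0.4577]  nu=[-3.4997, -2.2935, -2.8809]  x^+=[-1.9401, 0.3993, -0.3418]  P^+=[0.2192 0.0007 0.0214; 0.0007 0.0937 0.0050; 0.0214 0.0050 0.1105]
step 3: x^-=[-2.5168, 0.1955, -0.6546]  P^-=[0.4445 0.0116 0.0858; 0.0116 0.1514 -0.0216; 0.0858 -0.0216 0.1893]  S=[0.8694 0.0114 0.0797; 0.0114 0.3789 -0.0791; 0.0797 -0.0791 0.4520]  K=[0.5027 0.0882 0.1096; 0.0105 0.3912 -0.0717; 0.0672 -0.0030 0.4193]  nu=[4.3904, -3.3334, -2.2827]  x^+=[-0.8540, -0.8990, -1.3065]  P^+=[0.2081 0.0009 0.0212; 0.0009 0.0866 0.0045; 0.0212 0.0045 0.1012]
step 4: x^-=[-1.2655, -0.4640, -1.2096]  P^-=[0.4268 0.0113 0.0814; 0.0113 0.1467 -0.0196; 0.0814 -0.0196 0.1815]  S=[0.8514 0.0107 0.0751; 0.0107 0.3737 -0.0753; 0.0751 -0.0753 0.4428]  K=[0.4932 0.0868 0.1080; 0.0105 0.3846 -0.0700; 0.0663 -0.0023 0.4103]  nu=[-0.3975, 4.1211, 4.6243]  x^+=[-0.6042, 0.7930, 0.6519]  P^+=[0.2042 0.0009 0.0209; 0.0009 0.0851 0.0045; 0.0209 0.0045 0.0990]

K[2,1] = -0.0023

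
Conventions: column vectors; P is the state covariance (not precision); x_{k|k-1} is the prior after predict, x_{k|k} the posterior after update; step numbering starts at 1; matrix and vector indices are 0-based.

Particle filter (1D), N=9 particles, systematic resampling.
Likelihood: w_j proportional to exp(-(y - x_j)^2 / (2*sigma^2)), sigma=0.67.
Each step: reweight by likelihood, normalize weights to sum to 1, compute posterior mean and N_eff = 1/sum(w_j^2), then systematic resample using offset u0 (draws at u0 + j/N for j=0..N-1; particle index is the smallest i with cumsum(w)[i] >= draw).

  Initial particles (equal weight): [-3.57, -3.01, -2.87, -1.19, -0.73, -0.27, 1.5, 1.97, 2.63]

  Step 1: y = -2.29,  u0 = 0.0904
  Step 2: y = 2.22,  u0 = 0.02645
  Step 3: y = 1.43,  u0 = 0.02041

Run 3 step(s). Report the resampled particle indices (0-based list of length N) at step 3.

resampled_idx = [1, 1, 2, 3, 4, 5, 6, 7, 8]

step 1: w=[0.0923, 0.3213, 0.3935, 0.1487, 0.0381, 0.0061, 0.0000, 0.0000, 0.0000]  mean=-2.6325  Neff=3.4455  idx=[0, 1, 1, 2, 2, 2, 2, 3, 4]
step 2: w=[0.0000, 0.0000, 0.0000, 0.0000, 0.0000, 0.0000, 0.0000, 0.0370, 0.9630]  mean=-0.7470  Neff=1.0768  idx=[7, 8, 8, 8, 8, 8, 8, 8, 8]
step 3: w=[0.0107, 0.1237, 0.1237, 0.1237, 0.1237, 0.1237, 0.1237, 0.1237, 0.1237]  mean=-0.7349  Neff=8.1661  idx=[1, 1, 2, 3, 4, 5, 6, 7, 8]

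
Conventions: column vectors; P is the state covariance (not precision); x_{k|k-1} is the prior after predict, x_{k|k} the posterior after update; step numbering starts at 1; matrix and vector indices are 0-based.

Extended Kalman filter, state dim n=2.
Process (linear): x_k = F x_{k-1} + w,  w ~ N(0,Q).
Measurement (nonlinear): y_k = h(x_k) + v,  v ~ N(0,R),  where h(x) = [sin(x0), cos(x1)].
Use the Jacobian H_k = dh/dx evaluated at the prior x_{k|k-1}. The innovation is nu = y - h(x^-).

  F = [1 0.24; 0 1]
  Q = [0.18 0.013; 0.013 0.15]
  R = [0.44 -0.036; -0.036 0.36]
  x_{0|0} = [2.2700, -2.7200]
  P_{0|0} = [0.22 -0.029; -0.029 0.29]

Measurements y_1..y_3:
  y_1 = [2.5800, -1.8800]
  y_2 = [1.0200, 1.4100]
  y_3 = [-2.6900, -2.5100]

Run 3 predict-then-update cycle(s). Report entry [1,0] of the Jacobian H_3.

step 1: x^-=[1.6172, -2.7200]  P^-=[0.4028 0.0536; 0.0536 0.4400]  H_jac=[-0.0464 0.0000; 0.0000 0.4092]  S=[0.4409 -0.0370; -0.0370 0.4337]  K=[-0.0384 0.0473; 0.0294 0.4177]  nu=[1.5811, -0.9676]  x^+=[1.5107, -3.0776]  P^+=[0.4010 0.0450; 0.0450 0.3649]
step 2: x^-=[0.7721, -3.0776]  P^-=[0.6236 0.1456; 0.1456 0.5149]  H_jac=[0.7165 0.0000; 0.0000 0.0639]  S=[0.7601 -0.0293; -0.0293 0.3621]  K=[0.5907 0.0735; 0.1411 0.1024]  nu=[0.3224, 2.4080]  x^+=[1.1396, -2.7856]  P^+=[0.3590 0.0815; 0.0815 0.4968]
step 3: x^-=[0.4710, -2.7856]  P^-=[0.6068 0.2138; 0.2138 0.6468]  H_jac=[0.8911 0.0000; 0.0000 0.3485]  S=[0.9218 0.0304; 0.0304 0.4385]  K=[0.5823 0.1295; 0.1901 0.5008]  nu=[-3.1438, -1.5727]  x^+=[-1.5633, -4.1710]  P^+=[0.2823 0.0737; 0.0737 0.4977]

H_jac[1,0] = 0.0000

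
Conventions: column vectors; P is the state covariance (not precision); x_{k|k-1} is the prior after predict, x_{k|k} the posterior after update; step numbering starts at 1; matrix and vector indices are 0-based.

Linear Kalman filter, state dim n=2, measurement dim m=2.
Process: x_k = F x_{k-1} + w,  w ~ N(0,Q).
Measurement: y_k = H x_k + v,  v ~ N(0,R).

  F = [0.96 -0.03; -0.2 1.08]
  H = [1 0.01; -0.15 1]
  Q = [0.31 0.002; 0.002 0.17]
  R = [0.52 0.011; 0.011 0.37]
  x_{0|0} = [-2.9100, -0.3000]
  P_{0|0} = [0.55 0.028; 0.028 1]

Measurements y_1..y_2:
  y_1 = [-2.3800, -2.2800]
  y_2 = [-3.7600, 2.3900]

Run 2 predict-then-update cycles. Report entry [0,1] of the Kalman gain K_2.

K[0,1] = -0.0744

step 1: x^-=[-2.7846, 0.2580]  P^-=[0.8162 -0.1068; -0.1068 1.3463]  S=[1.3342 -0.2046; -0.2046 1.7667]  K=[0.6017 -0.0601; 0.0492 0.7768]  nu=[0.4020, -2.9557]  x^+=[-2.3652, -2.0182]  P^+=[0.3119 0.0312; 0.0312 0.2926]
step 2: x^-=[-2.2100, -1.7066]  P^-=[0.5959 -0.0349; -0.0349 0.5103]  S=[1.1153 -0.1081; -0.1081 0.9042]  K=[0.5268 -0.0744; 0.0289 0.5736]  nu=[-1.5329, 3.7651]  x^+=[-3.2978, 0.4089]  P^+=[0.2729 0.0192; 0.0192 0.2154]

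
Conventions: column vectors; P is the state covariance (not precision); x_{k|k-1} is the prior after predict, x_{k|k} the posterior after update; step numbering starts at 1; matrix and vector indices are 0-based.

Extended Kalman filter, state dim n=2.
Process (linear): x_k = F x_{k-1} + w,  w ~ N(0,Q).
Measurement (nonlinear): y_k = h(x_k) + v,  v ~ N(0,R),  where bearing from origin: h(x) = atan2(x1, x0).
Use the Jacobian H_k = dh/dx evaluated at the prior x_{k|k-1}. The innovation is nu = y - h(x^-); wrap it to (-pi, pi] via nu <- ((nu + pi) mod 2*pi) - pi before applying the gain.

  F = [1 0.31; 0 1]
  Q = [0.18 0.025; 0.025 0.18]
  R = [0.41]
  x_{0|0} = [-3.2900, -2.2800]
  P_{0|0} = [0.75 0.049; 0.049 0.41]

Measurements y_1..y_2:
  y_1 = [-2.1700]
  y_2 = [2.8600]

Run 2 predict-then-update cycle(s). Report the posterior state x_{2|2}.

step 1: x^-=[-3.9968, -2.2800]  P^-=[0.9998 0.2011; 0.2011 0.5900]  H_jac=[0.1077 -0.1888]  S=[0.4344]  K=[0.1604; -0.2065]  nu=[0.4532]  x^+=[-3.9241, -2.3736]  P^+=[0.9886 0.2155; 0.2155 0.5715]
step 2: x^-=[-4.6599, -2.3736]  P^-=[1.3571 0.4177; 0.4177 0.7515]  H_jac=[0.0868 -0.1704]  S=[0.4297]  K=[0.1085; -0.2136]  nu=[-0.7527]  x^+=[-4.7416, -2.2128]  P^+=[1.3521 0.4276; 0.4276 0.7319]

x_post = [-4.7416, -2.2128]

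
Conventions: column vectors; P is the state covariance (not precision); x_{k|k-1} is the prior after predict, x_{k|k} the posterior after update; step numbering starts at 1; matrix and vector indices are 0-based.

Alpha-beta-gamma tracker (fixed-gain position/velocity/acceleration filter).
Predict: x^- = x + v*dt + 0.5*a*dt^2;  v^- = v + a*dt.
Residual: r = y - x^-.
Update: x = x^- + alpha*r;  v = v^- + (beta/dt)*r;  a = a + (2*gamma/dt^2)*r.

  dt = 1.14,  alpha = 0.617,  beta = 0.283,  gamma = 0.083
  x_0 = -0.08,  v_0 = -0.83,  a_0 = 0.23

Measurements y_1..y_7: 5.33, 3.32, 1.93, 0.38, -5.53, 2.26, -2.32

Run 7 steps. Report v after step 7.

v_post = -2.1010

step 1: x_pred=-0.8767  r=6.2067  x^+=2.9528  v^+=0.9730  a^+=1.0228
step 2: x_pred=4.7266  r=-1.4066  x^+=3.8587  v^+=1.7898  a^+=0.8431
step 3: x_pred=6.4470  r=-4.5170  x^+=3.6600  v^+=1.6296  a^+=0.2662
step 4: x_pred=5.6907  r=-5.3107  x^+=2.4140  v^+=0.6147  a^+=-0.4122
step 5: x_pred=2.8469  r=-8.3769  x^+=-2.3216  v^+=-1.9347  a^+=-1.4822
step 6: x_pred=-5.4904  r=7.7504  x^+=-0.7084  v^+=-1.7004  a^+=-0.4922
step 7: x_pred=-2.9667  r=0.6467  x^+=-2.5677  v^+=-2.1010  a^+=-0.4096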